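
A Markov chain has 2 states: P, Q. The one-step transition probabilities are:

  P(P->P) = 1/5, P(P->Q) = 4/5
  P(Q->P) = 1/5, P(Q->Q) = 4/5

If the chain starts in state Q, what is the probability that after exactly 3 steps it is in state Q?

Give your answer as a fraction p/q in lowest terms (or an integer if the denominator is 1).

Computing P^3 by repeated multiplication:
P^1 =
  P: [1/5, 4/5]
  Q: [1/5, 4/5]
P^2 =
  P: [1/5, 4/5]
  Q: [1/5, 4/5]
P^3 =
  P: [1/5, 4/5]
  Q: [1/5, 4/5]

(P^3)[Q -> Q] = 4/5

Answer: 4/5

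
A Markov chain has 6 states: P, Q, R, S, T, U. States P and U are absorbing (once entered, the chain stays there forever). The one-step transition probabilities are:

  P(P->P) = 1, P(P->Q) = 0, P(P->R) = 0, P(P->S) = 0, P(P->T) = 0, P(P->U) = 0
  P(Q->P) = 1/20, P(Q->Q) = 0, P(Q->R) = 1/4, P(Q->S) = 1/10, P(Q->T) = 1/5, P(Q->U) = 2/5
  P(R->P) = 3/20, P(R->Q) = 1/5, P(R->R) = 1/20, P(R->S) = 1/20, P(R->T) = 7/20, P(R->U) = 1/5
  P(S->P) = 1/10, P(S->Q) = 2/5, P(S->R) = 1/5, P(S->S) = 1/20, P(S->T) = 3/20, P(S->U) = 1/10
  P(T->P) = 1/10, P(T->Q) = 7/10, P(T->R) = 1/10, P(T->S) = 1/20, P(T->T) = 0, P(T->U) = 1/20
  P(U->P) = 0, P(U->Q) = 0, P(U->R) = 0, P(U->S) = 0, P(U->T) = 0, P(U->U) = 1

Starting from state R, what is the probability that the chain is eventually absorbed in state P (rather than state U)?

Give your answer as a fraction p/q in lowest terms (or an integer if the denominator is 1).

Let a_i = P(absorbed in P | start in state i).
Boundary conditions: a_P = 1, a_U = 0.
For each transient state i, a_i = sum_j P(i->j) * a_j:
  a_Q = 1/20*a_P + 0*a_Q + 1/4*a_R + 1/10*a_S + 1/5*a_T + 2/5*a_U
  a_R = 3/20*a_P + 1/5*a_Q + 1/20*a_R + 1/20*a_S + 7/20*a_T + 1/5*a_U
  a_S = 1/10*a_P + 2/5*a_Q + 1/5*a_R + 1/20*a_S + 3/20*a_T + 1/10*a_U
  a_T = 1/10*a_P + 7/10*a_Q + 1/10*a_R + 1/20*a_S + 0*a_T + 1/20*a_U

Substituting a_P = 1 and a_U = 0, rearrange to (I - Q) a = r where r[i] = P(i -> P):
  [1, -1/4, -1/10, -1/5] . (a_Q, a_R, a_S, a_T) = 1/20
  [-1/5, 19/20, -1/20, -7/20] . (a_Q, a_R, a_S, a_T) = 3/20
  [-2/5, -1/5, 19/20, -3/20] . (a_Q, a_R, a_S, a_T) = 1/10
  [-7/10, -1/10, -1/20, 1] . (a_Q, a_R, a_S, a_T) = 1/10

Solving yields:
  a_Q = 4979/21815
  a_R = 7349/21815
  a_S = 7006/21815
  a_T = 6752/21815

Starting state is R, so the absorption probability is a_R = 7349/21815.

Answer: 7349/21815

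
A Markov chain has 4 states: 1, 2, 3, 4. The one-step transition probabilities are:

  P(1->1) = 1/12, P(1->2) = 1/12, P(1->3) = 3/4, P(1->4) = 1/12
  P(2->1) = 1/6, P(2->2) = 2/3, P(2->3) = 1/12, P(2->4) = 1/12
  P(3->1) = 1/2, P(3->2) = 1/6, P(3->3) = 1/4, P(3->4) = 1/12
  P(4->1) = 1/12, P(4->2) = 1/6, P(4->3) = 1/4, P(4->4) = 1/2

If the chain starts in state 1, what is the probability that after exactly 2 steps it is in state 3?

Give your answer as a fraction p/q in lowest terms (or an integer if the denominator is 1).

Answer: 5/18

Derivation:
Computing P^2 by repeated multiplication:
P^1 =
  1: [1/12, 1/12, 3/4, 1/12]
  2: [1/6, 2/3, 1/12, 1/12]
  3: [1/2, 1/6, 1/4, 1/12]
  4: [1/12, 1/6, 1/4, 1/2]
P^2 =
  1: [29/72, 29/144, 5/18, 17/144]
  2: [25/144, 35/72, 2/9, 17/144]
  3: [29/144, 5/24, 17/36, 17/144]
  4: [29/144, 35/144, 19/72, 7/24]

(P^2)[1 -> 3] = 5/18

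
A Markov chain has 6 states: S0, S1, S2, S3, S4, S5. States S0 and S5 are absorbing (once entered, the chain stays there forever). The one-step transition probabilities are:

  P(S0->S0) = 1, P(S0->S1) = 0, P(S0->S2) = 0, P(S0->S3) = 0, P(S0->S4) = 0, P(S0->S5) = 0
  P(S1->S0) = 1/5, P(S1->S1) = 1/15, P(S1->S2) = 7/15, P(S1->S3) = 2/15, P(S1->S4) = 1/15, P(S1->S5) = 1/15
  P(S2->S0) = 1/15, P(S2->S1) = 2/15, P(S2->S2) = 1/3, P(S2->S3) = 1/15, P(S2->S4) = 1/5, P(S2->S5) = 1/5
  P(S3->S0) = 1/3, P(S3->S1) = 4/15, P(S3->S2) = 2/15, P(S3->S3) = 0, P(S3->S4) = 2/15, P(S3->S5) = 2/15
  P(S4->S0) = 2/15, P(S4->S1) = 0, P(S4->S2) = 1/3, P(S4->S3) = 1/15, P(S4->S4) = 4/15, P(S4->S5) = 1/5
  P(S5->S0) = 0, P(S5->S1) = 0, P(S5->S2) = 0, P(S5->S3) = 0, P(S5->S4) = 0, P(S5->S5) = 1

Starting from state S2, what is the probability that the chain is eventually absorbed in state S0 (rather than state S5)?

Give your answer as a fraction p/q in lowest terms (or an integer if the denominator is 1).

Let a_i = P(absorbed in S0 | start in state i).
Boundary conditions: a_S0 = 1, a_S5 = 0.
For each transient state i, a_i = sum_j P(i->j) * a_j:
  a_S1 = 1/5*a_S0 + 1/15*a_S1 + 7/15*a_S2 + 2/15*a_S3 + 1/15*a_S4 + 1/15*a_S5
  a_S2 = 1/15*a_S0 + 2/15*a_S1 + 1/3*a_S2 + 1/15*a_S3 + 1/5*a_S4 + 1/5*a_S5
  a_S3 = 1/3*a_S0 + 4/15*a_S1 + 2/15*a_S2 + 0*a_S3 + 2/15*a_S4 + 2/15*a_S5
  a_S4 = 2/15*a_S0 + 0*a_S1 + 1/3*a_S2 + 1/15*a_S3 + 4/15*a_S4 + 1/5*a_S5

Substituting a_S0 = 1 and a_S5 = 0, rearrange to (I - Q) a = r where r[i] = P(i -> S0):
  [14/15, -7/15, -2/15, -1/15] . (a_S1, a_S2, a_S3, a_S4) = 1/5
  [-2/15, 2/3, -1/15, -1/5] . (a_S1, a_S2, a_S3, a_S4) = 1/15
  [-4/15, -2/15, 1, -2/15] . (a_S1, a_S2, a_S3, a_S4) = 1/3
  [0, -1/3, -1/15, 11/15] . (a_S1, a_S2, a_S3, a_S4) = 2/15

Solving yields:
  a_S1 = 3978/7681
  a_S2 = 2949/7681
  a_S3 = 4433/7681
  a_S4 = 3140/7681

Starting state is S2, so the absorption probability is a_S2 = 2949/7681.

Answer: 2949/7681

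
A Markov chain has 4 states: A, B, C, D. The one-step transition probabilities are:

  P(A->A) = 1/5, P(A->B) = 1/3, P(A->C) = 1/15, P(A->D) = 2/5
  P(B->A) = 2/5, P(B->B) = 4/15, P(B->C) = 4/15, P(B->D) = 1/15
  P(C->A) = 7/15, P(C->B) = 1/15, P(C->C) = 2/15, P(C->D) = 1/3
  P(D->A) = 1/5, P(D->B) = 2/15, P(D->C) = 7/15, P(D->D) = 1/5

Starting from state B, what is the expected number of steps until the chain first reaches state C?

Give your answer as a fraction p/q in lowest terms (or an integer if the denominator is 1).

Let h_i = expected steps to first reach C from state i.
Boundary: h_C = 0.
First-step equations for the other states:
  h_A = 1 + 1/5*h_A + 1/3*h_B + 1/15*h_C + 2/5*h_D
  h_B = 1 + 2/5*h_A + 4/15*h_B + 4/15*h_C + 1/15*h_D
  h_D = 1 + 1/5*h_A + 2/15*h_B + 7/15*h_C + 1/5*h_D

Substituting h_C = 0 and rearranging gives the linear system (I - Q) h = 1:
  [4/5, -1/3, -2/5] . (h_A, h_B, h_D) = 1
  [-2/5, 11/15, -1/15] . (h_A, h_B, h_D) = 1
  [-1/5, -2/15, 4/5] . (h_A, h_B, h_D) = 1

Solving yields:
  h_A = 273/61
  h_B = 249/61
  h_D = 186/61

Starting state is B, so the expected hitting time is h_B = 249/61.

Answer: 249/61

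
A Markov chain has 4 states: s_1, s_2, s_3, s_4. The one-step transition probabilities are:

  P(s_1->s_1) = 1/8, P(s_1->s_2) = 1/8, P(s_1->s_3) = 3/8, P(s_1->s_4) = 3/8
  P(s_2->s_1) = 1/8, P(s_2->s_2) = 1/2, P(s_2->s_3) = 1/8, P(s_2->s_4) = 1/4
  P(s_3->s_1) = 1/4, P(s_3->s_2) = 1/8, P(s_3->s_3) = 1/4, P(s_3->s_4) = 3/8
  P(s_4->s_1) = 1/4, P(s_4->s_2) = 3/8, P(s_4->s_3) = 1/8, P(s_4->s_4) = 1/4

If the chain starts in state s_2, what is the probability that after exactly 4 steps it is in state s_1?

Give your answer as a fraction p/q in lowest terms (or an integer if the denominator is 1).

Answer: 759/4096

Derivation:
Computing P^4 by repeated multiplication:
P^1 =
  s_1: [1/8, 1/8, 3/8, 3/8]
  s_2: [1/8, 1/2, 1/8, 1/4]
  s_3: [1/4, 1/8, 1/4, 3/8]
  s_4: [1/4, 3/8, 1/8, 1/4]
P^2 =
  s_1: [7/32, 17/64, 13/64, 5/16]
  s_2: [11/64, 3/8, 11/64, 9/32]
  s_3: [13/64, 17/64, 7/32, 5/16]
  s_4: [11/64, 21/64, 13/64, 19/64]
P^3 =
  s_1: [97/512, 155/512, 105/512, 155/512]
  s_2: [93/512, 43/128, 97/512, 75/256]
  s_3: [49/256, 155/512, 13/64, 155/512]
  s_4: [3/16, 165/512, 99/512, 19/64]
P^4 =
  s_1: [193/1024, 1287/4096, 811/4096, 613/2048]
  s_2: [759/4096, 83/256, 795/4096, 607/2048]
  s_3: [771/4096, 1287/4096, 203/1024, 613/2048]
  s_4: [763/4096, 1311/4096, 803/4096, 1219/4096]

(P^4)[s_2 -> s_1] = 759/4096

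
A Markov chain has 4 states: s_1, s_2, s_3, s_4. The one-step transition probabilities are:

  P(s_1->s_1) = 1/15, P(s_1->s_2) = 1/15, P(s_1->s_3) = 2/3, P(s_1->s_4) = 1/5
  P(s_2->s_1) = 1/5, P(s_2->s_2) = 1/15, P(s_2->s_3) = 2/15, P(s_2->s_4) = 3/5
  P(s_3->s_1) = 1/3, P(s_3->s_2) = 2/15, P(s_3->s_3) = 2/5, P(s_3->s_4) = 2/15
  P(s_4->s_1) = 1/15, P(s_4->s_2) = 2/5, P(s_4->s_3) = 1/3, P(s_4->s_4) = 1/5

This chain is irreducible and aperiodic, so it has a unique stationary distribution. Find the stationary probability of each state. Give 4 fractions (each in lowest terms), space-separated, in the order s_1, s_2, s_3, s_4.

The stationary distribution satisfies pi = pi * P, i.e.:
  pi_s_1 = 1/15*pi_s_1 + 1/5*pi_s_2 + 1/3*pi_s_3 + 1/15*pi_s_4
  pi_s_2 = 1/15*pi_s_1 + 1/15*pi_s_2 + 2/15*pi_s_3 + 2/5*pi_s_4
  pi_s_3 = 2/3*pi_s_1 + 2/15*pi_s_2 + 2/5*pi_s_3 + 1/3*pi_s_4
  pi_s_4 = 1/5*pi_s_1 + 3/5*pi_s_2 + 2/15*pi_s_3 + 1/5*pi_s_4
with normalization: pi_s_1 + pi_s_2 + pi_s_3 + pi_s_4 = 1.

Using the first 3 balance equations plus normalization, the linear system A*pi = b is:
  [-14/15, 1/5, 1/3, 1/15] . pi = 0
  [1/15, -14/15, 2/15, 2/5] . pi = 0
  [2/3, 2/15, -3/5, 1/3] . pi = 0
  [1, 1, 1, 1] . pi = 1

Solving yields:
  pi_s_1 = 181/935
  pi_s_2 = 65/374
  pi_s_3 = 291/748
  pi_s_4 = 911/3740

Verification (pi * P):
  181/935*1/15 + 65/374*1/5 + 291/748*1/3 + 911/3740*1/15 = 181/935 = pi_s_1  (ok)
  181/935*1/15 + 65/374*1/15 + 291/748*2/15 + 911/3740*2/5 = 65/374 = pi_s_2  (ok)
  181/935*2/3 + 65/374*2/15 + 291/748*2/5 + 911/3740*1/3 = 291/748 = pi_s_3  (ok)
  181/935*1/5 + 65/374*3/5 + 291/748*2/15 + 911/3740*1/5 = 911/3740 = pi_s_4  (ok)

Answer: 181/935 65/374 291/748 911/3740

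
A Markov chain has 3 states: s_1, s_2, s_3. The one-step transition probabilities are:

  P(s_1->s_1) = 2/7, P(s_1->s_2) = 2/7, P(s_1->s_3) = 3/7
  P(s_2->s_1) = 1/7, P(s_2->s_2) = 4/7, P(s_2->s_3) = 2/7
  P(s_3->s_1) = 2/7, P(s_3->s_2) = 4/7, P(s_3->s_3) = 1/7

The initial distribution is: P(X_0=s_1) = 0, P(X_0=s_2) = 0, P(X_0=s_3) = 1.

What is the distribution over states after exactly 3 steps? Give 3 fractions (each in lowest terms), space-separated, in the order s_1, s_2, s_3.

Answer: 74/343 176/343 93/343

Derivation:
Propagating the distribution step by step (d_{t+1} = d_t * P):
d_0 = (s_1=0, s_2=0, s_3=1)
  d_1[s_1] = 0*2/7 + 0*1/7 + 1*2/7 = 2/7
  d_1[s_2] = 0*2/7 + 0*4/7 + 1*4/7 = 4/7
  d_1[s_3] = 0*3/7 + 0*2/7 + 1*1/7 = 1/7
d_1 = (s_1=2/7, s_2=4/7, s_3=1/7)
  d_2[s_1] = 2/7*2/7 + 4/7*1/7 + 1/7*2/7 = 10/49
  d_2[s_2] = 2/7*2/7 + 4/7*4/7 + 1/7*4/7 = 24/49
  d_2[s_3] = 2/7*3/7 + 4/7*2/7 + 1/7*1/7 = 15/49
d_2 = (s_1=10/49, s_2=24/49, s_3=15/49)
  d_3[s_1] = 10/49*2/7 + 24/49*1/7 + 15/49*2/7 = 74/343
  d_3[s_2] = 10/49*2/7 + 24/49*4/7 + 15/49*4/7 = 176/343
  d_3[s_3] = 10/49*3/7 + 24/49*2/7 + 15/49*1/7 = 93/343
d_3 = (s_1=74/343, s_2=176/343, s_3=93/343)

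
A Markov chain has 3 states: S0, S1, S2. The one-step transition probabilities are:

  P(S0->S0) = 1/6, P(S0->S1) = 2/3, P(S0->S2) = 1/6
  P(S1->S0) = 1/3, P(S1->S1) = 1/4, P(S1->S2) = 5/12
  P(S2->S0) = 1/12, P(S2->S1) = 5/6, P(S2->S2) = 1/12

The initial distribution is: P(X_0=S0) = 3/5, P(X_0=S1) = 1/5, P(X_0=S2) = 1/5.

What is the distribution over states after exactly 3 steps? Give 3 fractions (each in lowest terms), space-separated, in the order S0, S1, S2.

Propagating the distribution step by step (d_{t+1} = d_t * P):
d_0 = (S0=3/5, S1=1/5, S2=1/5)
  d_1[S0] = 3/5*1/6 + 1/5*1/3 + 1/5*1/12 = 11/60
  d_1[S1] = 3/5*2/3 + 1/5*1/4 + 1/5*5/6 = 37/60
  d_1[S2] = 3/5*1/6 + 1/5*5/12 + 1/5*1/12 = 1/5
d_1 = (S0=11/60, S1=37/60, S2=1/5)
  d_2[S0] = 11/60*1/6 + 37/60*1/3 + 1/5*1/12 = 91/360
  d_2[S1] = 11/60*2/3 + 37/60*1/4 + 1/5*5/6 = 319/720
  d_2[S2] = 11/60*1/6 + 37/60*5/12 + 1/5*1/12 = 73/240
d_2 = (S0=91/360, S1=319/720, S2=73/240)
  d_3[S0] = 91/360*1/6 + 319/720*1/3 + 73/240*1/12 = 1859/8640
  d_3[S1] = 91/360*2/3 + 319/720*1/4 + 73/240*5/6 = 4603/8640
  d_3[S2] = 91/360*1/6 + 319/720*5/12 + 73/240*1/12 = 121/480
d_3 = (S0=1859/8640, S1=4603/8640, S2=121/480)

Answer: 1859/8640 4603/8640 121/480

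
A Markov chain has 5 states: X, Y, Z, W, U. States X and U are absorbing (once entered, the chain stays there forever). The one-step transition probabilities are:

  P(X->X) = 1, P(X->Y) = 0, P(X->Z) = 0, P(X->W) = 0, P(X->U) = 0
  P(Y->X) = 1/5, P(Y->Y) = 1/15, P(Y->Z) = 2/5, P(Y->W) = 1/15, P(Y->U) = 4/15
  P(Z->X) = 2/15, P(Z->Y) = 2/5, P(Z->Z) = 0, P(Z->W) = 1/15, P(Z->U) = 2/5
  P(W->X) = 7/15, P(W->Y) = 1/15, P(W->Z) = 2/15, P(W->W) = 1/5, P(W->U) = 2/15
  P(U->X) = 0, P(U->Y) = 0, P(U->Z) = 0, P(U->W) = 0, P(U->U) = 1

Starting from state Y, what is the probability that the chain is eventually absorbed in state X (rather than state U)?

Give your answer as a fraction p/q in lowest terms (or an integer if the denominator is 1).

Let a_i = P(absorbed in X | start in state i).
Boundary conditions: a_X = 1, a_U = 0.
For each transient state i, a_i = sum_j P(i->j) * a_j:
  a_Y = 1/5*a_X + 1/15*a_Y + 2/5*a_Z + 1/15*a_W + 4/15*a_U
  a_Z = 2/15*a_X + 2/5*a_Y + 0*a_Z + 1/15*a_W + 2/5*a_U
  a_W = 7/15*a_X + 1/15*a_Y + 2/15*a_Z + 1/5*a_W + 2/15*a_U

Substituting a_X = 1 and a_U = 0, rearrange to (I - Q) a = r where r[i] = P(i -> X):
  [14/15, -2/5, -1/15] . (a_Y, a_Z, a_W) = 1/5
  [-2/5, 1, -1/15] . (a_Y, a_Z, a_W) = 2/15
  [-1/15, -2/15, 4/5] . (a_Y, a_Z, a_W) = 7/15

Solving yields:
  a_Y = 829/2027
  a_Z = 693/2027
  a_W = 1367/2027

Starting state is Y, so the absorption probability is a_Y = 829/2027.

Answer: 829/2027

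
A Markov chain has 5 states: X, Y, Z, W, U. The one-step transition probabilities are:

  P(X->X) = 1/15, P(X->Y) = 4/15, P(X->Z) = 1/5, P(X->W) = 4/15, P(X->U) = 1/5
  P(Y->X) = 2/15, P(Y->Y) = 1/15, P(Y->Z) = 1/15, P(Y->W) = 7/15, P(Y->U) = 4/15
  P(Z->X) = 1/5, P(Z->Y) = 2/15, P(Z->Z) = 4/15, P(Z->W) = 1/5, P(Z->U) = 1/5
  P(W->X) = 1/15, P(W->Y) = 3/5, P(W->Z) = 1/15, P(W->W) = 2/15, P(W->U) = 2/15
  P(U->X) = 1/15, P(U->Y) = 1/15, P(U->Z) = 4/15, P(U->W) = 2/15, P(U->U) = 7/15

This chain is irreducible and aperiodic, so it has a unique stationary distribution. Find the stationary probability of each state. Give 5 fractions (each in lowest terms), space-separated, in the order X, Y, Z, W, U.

The stationary distribution satisfies pi = pi * P, i.e.:
  pi_X = 1/15*pi_X + 2/15*pi_Y + 1/5*pi_Z + 1/15*pi_W + 1/15*pi_U
  pi_Y = 4/15*pi_X + 1/15*pi_Y + 2/15*pi_Z + 3/5*pi_W + 1/15*pi_U
  pi_Z = 1/5*pi_X + 1/15*pi_Y + 4/15*pi_Z + 1/15*pi_W + 4/15*pi_U
  pi_W = 4/15*pi_X + 7/15*pi_Y + 1/5*pi_Z + 2/15*pi_W + 2/15*pi_U
  pi_U = 1/5*pi_X + 4/15*pi_Y + 1/5*pi_Z + 2/15*pi_W + 7/15*pi_U
with normalization: pi_X + pi_Y + pi_Z + pi_W + pi_U = 1.

Using the first 4 balance equations plus normalization, the linear system A*pi = b is:
  [-14/15, 2/15, 1/5, 1/15, 1/15] . pi = 0
  [4/15, -14/15, 2/15, 3/5, 1/15] . pi = 0
  [1/5, 1/15, -11/15, 1/15, 4/15] . pi = 0
  [4/15, 7/15, 1/5, -13/15, 2/15] . pi = 0
  [1, 1, 1, 1, 1] . pi = 1

Solving yields:
  pi_X = 1514/14557
  pi_Y = 9731/43671
  pi_Z = 7364/43671
  pi_W = 10163/43671
  pi_U = 3957/14557

Verification (pi * P):
  1514/14557*1/15 + 9731/43671*2/15 + 7364/43671*1/5 + 10163/43671*1/15 + 3957/14557*1/15 = 1514/14557 = pi_X  (ok)
  1514/14557*4/15 + 9731/43671*1/15 + 7364/43671*2/15 + 10163/43671*3/5 + 3957/14557*1/15 = 9731/43671 = pi_Y  (ok)
  1514/14557*1/5 + 9731/43671*1/15 + 7364/43671*4/15 + 10163/43671*1/15 + 3957/14557*4/15 = 7364/43671 = pi_Z  (ok)
  1514/14557*4/15 + 9731/43671*7/15 + 7364/43671*1/5 + 10163/43671*2/15 + 3957/14557*2/15 = 10163/43671 = pi_W  (ok)
  1514/14557*1/5 + 9731/43671*4/15 + 7364/43671*1/5 + 10163/43671*2/15 + 3957/14557*7/15 = 3957/14557 = pi_U  (ok)

Answer: 1514/14557 9731/43671 7364/43671 10163/43671 3957/14557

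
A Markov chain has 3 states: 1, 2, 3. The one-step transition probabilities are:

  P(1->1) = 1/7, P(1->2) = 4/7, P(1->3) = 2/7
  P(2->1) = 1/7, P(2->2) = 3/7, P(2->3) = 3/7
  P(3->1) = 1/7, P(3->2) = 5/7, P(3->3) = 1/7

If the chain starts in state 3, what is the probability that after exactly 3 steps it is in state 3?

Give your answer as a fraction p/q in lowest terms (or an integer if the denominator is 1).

Computing P^3 by repeated multiplication:
P^1 =
  1: [1/7, 4/7, 2/7]
  2: [1/7, 3/7, 3/7]
  3: [1/7, 5/7, 1/7]
P^2 =
  1: [1/7, 26/49, 16/49]
  2: [1/7, 4/7, 2/7]
  3: [1/7, 24/49, 18/49]
P^3 =
  1: [1/7, 186/343, 108/343]
  2: [1/7, 26/49, 16/49]
  3: [1/7, 190/343, 104/343]

(P^3)[3 -> 3] = 104/343

Answer: 104/343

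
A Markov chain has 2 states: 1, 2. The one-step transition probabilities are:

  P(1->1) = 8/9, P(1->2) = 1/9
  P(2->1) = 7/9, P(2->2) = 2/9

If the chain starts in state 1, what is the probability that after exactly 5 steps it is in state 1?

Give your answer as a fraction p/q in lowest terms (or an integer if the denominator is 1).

Answer: 51668/59049

Derivation:
Computing P^5 by repeated multiplication:
P^1 =
  1: [8/9, 1/9]
  2: [7/9, 2/9]
P^2 =
  1: [71/81, 10/81]
  2: [70/81, 11/81]
P^3 =
  1: [638/729, 91/729]
  2: [637/729, 92/729]
P^4 =
  1: [5741/6561, 820/6561]
  2: [5740/6561, 821/6561]
P^5 =
  1: [51668/59049, 7381/59049]
  2: [51667/59049, 7382/59049]

(P^5)[1 -> 1] = 51668/59049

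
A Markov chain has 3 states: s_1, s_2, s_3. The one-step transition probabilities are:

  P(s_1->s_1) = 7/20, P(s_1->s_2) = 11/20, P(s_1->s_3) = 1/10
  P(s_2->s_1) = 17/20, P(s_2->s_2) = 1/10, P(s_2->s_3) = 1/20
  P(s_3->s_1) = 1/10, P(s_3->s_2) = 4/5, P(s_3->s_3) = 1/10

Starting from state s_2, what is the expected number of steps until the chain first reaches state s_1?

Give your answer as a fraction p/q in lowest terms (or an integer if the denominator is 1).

Answer: 95/77

Derivation:
Let h_i = expected steps to first reach s_1 from state i.
Boundary: h_s_1 = 0.
First-step equations for the other states:
  h_s_2 = 1 + 17/20*h_s_1 + 1/10*h_s_2 + 1/20*h_s_3
  h_s_3 = 1 + 1/10*h_s_1 + 4/5*h_s_2 + 1/10*h_s_3

Substituting h_s_1 = 0 and rearranging gives the linear system (I - Q) h = 1:
  [9/10, -1/20] . (h_s_2, h_s_3) = 1
  [-4/5, 9/10] . (h_s_2, h_s_3) = 1

Solving yields:
  h_s_2 = 95/77
  h_s_3 = 170/77

Starting state is s_2, so the expected hitting time is h_s_2 = 95/77.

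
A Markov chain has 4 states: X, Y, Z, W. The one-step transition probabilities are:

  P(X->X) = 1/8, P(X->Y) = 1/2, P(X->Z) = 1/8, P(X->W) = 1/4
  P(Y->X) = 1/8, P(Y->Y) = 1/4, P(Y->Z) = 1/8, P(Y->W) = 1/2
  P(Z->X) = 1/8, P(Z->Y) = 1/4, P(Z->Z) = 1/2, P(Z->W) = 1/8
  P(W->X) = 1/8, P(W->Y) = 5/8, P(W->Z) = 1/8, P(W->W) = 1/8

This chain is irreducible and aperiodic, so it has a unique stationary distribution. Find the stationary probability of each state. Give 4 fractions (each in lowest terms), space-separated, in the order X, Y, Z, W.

The stationary distribution satisfies pi = pi * P, i.e.:
  pi_X = 1/8*pi_X + 1/8*pi_Y + 1/8*pi_Z + 1/8*pi_W
  pi_Y = 1/2*pi_X + 1/4*pi_Y + 1/4*pi_Z + 5/8*pi_W
  pi_Z = 1/8*pi_X + 1/8*pi_Y + 1/2*pi_Z + 1/8*pi_W
  pi_W = 1/4*pi_X + 1/2*pi_Y + 1/8*pi_Z + 1/8*pi_W
with normalization: pi_X + pi_Y + pi_Z + pi_W = 1.

Using the first 3 balance equations plus normalization, the linear system A*pi = b is:
  [-7/8, 1/8, 1/8, 1/8] . pi = 0
  [1/2, -3/4, 1/4, 5/8] . pi = 0
  [1/8, 1/8, -1/2, 1/8] . pi = 0
  [1, 1, 1, 1] . pi = 1

Solving yields:
  pi_X = 1/8
  pi_Y = 171/440
  pi_Z = 1/5
  pi_W = 63/220

Verification (pi * P):
  1/8*1/8 + 171/440*1/8 + 1/5*1/8 + 63/220*1/8 = 1/8 = pi_X  (ok)
  1/8*1/2 + 171/440*1/4 + 1/5*1/4 + 63/220*5/8 = 171/440 = pi_Y  (ok)
  1/8*1/8 + 171/440*1/8 + 1/5*1/2 + 63/220*1/8 = 1/5 = pi_Z  (ok)
  1/8*1/4 + 171/440*1/2 + 1/5*1/8 + 63/220*1/8 = 63/220 = pi_W  (ok)

Answer: 1/8 171/440 1/5 63/220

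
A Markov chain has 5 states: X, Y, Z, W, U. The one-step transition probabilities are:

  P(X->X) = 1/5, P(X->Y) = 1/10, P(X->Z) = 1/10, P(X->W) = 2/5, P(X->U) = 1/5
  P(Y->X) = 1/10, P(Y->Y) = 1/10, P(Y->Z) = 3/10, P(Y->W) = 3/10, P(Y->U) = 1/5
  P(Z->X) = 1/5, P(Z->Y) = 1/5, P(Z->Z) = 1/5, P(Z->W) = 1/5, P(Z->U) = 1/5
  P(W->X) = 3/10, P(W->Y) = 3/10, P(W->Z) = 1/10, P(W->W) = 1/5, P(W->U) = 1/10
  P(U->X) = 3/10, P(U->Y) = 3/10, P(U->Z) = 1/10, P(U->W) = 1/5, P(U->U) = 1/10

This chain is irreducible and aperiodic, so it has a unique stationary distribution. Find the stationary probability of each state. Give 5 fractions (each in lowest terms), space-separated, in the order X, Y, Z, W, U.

The stationary distribution satisfies pi = pi * P, i.e.:
  pi_X = 1/5*pi_X + 1/10*pi_Y + 1/5*pi_Z + 3/10*pi_W + 3/10*pi_U
  pi_Y = 1/10*pi_X + 1/10*pi_Y + 1/5*pi_Z + 3/10*pi_W + 3/10*pi_U
  pi_Z = 1/10*pi_X + 3/10*pi_Y + 1/5*pi_Z + 1/10*pi_W + 1/10*pi_U
  pi_W = 2/5*pi_X + 3/10*pi_Y + 1/5*pi_Z + 1/5*pi_W + 1/5*pi_U
  pi_U = 1/5*pi_X + 1/5*pi_Y + 1/5*pi_Z + 1/10*pi_W + 1/10*pi_U
with normalization: pi_X + pi_Y + pi_Z + pi_W + pi_U = 1.

Using the first 4 balance equations plus normalization, the linear system A*pi = b is:
  [-4/5, 1/10, 1/5, 3/10, 3/10] . pi = 0
  [1/10, -9/10, 1/5, 3/10, 3/10] . pi = 0
  [1/10, 3/10, -4/5, 1/10, 1/10] . pi = 0
  [2/5, 3/10, 1/5, -4/5, 1/5] . pi = 0
  [1, 1, 1, 1, 1] . pi = 1

Solving yields:
  pi_X = 2/9
  pi_Y = 1/5
  pi_Z = 7/45
  pi_W = 119/450
  pi_U = 71/450

Verification (pi * P):
  2/9*1/5 + 1/5*1/10 + 7/45*1/5 + 119/450*3/10 + 71/450*3/10 = 2/9 = pi_X  (ok)
  2/9*1/10 + 1/5*1/10 + 7/45*1/5 + 119/450*3/10 + 71/450*3/10 = 1/5 = pi_Y  (ok)
  2/9*1/10 + 1/5*3/10 + 7/45*1/5 + 119/450*1/10 + 71/450*1/10 = 7/45 = pi_Z  (ok)
  2/9*2/5 + 1/5*3/10 + 7/45*1/5 + 119/450*1/5 + 71/450*1/5 = 119/450 = pi_W  (ok)
  2/9*1/5 + 1/5*1/5 + 7/45*1/5 + 119/450*1/10 + 71/450*1/10 = 71/450 = pi_U  (ok)

Answer: 2/9 1/5 7/45 119/450 71/450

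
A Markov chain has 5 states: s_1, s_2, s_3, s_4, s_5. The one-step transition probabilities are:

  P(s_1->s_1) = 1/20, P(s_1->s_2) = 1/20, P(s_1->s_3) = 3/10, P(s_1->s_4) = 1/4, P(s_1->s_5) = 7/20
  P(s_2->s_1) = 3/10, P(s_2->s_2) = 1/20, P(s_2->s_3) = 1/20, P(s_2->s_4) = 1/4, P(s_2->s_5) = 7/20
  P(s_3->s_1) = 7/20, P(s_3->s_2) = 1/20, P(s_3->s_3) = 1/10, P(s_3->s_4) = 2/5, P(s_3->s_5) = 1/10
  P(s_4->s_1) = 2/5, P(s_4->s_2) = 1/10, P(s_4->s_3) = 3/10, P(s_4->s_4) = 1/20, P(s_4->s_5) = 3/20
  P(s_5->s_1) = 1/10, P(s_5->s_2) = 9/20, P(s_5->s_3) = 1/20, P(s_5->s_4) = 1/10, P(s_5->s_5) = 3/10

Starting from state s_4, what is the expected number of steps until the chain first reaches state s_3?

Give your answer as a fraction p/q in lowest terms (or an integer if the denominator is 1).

Let h_i = expected steps to first reach s_3 from state i.
Boundary: h_s_3 = 0.
First-step equations for the other states:
  h_s_1 = 1 + 1/20*h_s_1 + 1/20*h_s_2 + 3/10*h_s_3 + 1/4*h_s_4 + 7/20*h_s_5
  h_s_2 = 1 + 3/10*h_s_1 + 1/20*h_s_2 + 1/20*h_s_3 + 1/4*h_s_4 + 7/20*h_s_5
  h_s_4 = 1 + 2/5*h_s_1 + 1/10*h_s_2 + 3/10*h_s_3 + 1/20*h_s_4 + 3/20*h_s_5
  h_s_5 = 1 + 1/10*h_s_1 + 9/20*h_s_2 + 1/20*h_s_3 + 1/10*h_s_4 + 3/10*h_s_5

Substituting h_s_3 = 0 and rearranging gives the linear system (I - Q) h = 1:
  [19/20, -1/20, -1/4, -7/20] . (h_s_1, h_s_2, h_s_4, h_s_5) = 1
  [-3/10, 19/20, -1/4, -7/20] . (h_s_1, h_s_2, h_s_4, h_s_5) = 1
  [-2/5, -1/10, 19/20, -3/20] . (h_s_1, h_s_2, h_s_4, h_s_5) = 1
  [-1/10, -9/20, -1/10, 7/10] . (h_s_1, h_s_2, h_s_4, h_s_5) = 1

Solving yields:
  h_s_1 = 2460/443
  h_s_2 = 3075/443
  h_s_4 = 9385/1772
  h_s_5 = 13185/1772

Starting state is s_4, so the expected hitting time is h_s_4 = 9385/1772.

Answer: 9385/1772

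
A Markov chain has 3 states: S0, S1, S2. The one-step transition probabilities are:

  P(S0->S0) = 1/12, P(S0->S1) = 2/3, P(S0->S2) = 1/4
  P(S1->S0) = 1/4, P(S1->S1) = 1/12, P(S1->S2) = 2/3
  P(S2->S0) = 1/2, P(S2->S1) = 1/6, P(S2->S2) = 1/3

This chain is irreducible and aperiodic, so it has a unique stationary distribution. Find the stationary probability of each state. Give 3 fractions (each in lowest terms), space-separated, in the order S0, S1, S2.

Answer: 72/239 70/239 97/239

Derivation:
The stationary distribution satisfies pi = pi * P, i.e.:
  pi_S0 = 1/12*pi_S0 + 1/4*pi_S1 + 1/2*pi_S2
  pi_S1 = 2/3*pi_S0 + 1/12*pi_S1 + 1/6*pi_S2
  pi_S2 = 1/4*pi_S0 + 2/3*pi_S1 + 1/3*pi_S2
with normalization: pi_S0 + pi_S1 + pi_S2 = 1.

Using the first 2 balance equations plus normalization, the linear system A*pi = b is:
  [-11/12, 1/4, 1/2] . pi = 0
  [2/3, -11/12, 1/6] . pi = 0
  [1, 1, 1] . pi = 1

Solving yields:
  pi_S0 = 72/239
  pi_S1 = 70/239
  pi_S2 = 97/239

Verification (pi * P):
  72/239*1/12 + 70/239*1/4 + 97/239*1/2 = 72/239 = pi_S0  (ok)
  72/239*2/3 + 70/239*1/12 + 97/239*1/6 = 70/239 = pi_S1  (ok)
  72/239*1/4 + 70/239*2/3 + 97/239*1/3 = 97/239 = pi_S2  (ok)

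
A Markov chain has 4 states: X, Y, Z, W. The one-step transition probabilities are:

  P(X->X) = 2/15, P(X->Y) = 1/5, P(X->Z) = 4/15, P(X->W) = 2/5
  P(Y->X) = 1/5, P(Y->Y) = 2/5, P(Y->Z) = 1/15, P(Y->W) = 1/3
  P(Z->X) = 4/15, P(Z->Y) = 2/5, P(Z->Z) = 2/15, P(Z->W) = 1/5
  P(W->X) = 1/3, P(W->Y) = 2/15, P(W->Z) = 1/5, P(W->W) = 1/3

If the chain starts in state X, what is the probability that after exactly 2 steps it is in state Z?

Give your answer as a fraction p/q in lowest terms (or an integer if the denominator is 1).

Answer: 37/225

Derivation:
Computing P^2 by repeated multiplication:
P^1 =
  X: [2/15, 1/5, 4/15, 2/5]
  Y: [1/5, 2/5, 1/15, 1/3]
  Z: [4/15, 2/5, 2/15, 1/5]
  W: [1/3, 2/15, 1/5, 1/3]
P^2 =
  X: [59/225, 4/15, 37/225, 23/75]
  Y: [53/225, 61/225, 7/45, 76/225]
  Z: [49/225, 22/75, 7/45, 1/3]
  W: [53/225, 11/45, 43/225, 74/225]

(P^2)[X -> Z] = 37/225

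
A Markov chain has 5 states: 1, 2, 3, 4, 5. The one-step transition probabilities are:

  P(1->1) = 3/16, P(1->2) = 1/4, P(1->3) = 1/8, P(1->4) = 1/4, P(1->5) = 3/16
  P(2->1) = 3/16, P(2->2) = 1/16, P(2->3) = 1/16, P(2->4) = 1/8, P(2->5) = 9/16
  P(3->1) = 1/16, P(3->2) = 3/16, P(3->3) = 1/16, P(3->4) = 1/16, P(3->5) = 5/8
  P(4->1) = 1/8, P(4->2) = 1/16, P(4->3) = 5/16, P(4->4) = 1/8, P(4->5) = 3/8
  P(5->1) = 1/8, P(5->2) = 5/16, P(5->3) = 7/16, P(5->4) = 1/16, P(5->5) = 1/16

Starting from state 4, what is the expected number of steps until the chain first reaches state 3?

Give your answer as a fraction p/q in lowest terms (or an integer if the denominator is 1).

Answer: 1832/515

Derivation:
Let h_i = expected steps to first reach 3 from state i.
Boundary: h_3 = 0.
First-step equations for the other states:
  h_1 = 1 + 3/16*h_1 + 1/4*h_2 + 1/8*h_3 + 1/4*h_4 + 3/16*h_5
  h_2 = 1 + 3/16*h_1 + 1/16*h_2 + 1/16*h_3 + 1/8*h_4 + 9/16*h_5
  h_4 = 1 + 1/8*h_1 + 1/16*h_2 + 5/16*h_3 + 1/8*h_4 + 3/8*h_5
  h_5 = 1 + 1/8*h_1 + 5/16*h_2 + 7/16*h_3 + 1/16*h_4 + 1/16*h_5

Substituting h_3 = 0 and rearranging gives the linear system (I - Q) h = 1:
  [13/16, -1/4, -1/4, -3/16] . (h_1, h_2, h_4, h_5) = 1
  [-3/16, 15/16, -1/8, -9/16] . (h_1, h_2, h_4, h_5) = 1
  [-1/8, -1/16, 7/8, -3/8] . (h_1, h_2, h_4, h_5) = 1
  [-1/8, -5/16, -1/16, 15/16] . (h_1, h_2, h_4, h_5) = 1

Solving yields:
  h_1 = 16168/3605
  h_2 = 2304/515
  h_4 = 1832/515
  h_5 = 12232/3605

Starting state is 4, so the expected hitting time is h_4 = 1832/515.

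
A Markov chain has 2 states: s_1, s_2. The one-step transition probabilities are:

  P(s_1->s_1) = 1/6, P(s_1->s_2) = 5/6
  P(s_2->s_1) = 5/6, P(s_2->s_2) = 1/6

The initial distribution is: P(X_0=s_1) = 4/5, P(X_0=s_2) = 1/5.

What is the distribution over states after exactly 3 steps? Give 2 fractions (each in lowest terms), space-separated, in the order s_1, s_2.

Answer: 37/90 53/90

Derivation:
Propagating the distribution step by step (d_{t+1} = d_t * P):
d_0 = (s_1=4/5, s_2=1/5)
  d_1[s_1] = 4/5*1/6 + 1/5*5/6 = 3/10
  d_1[s_2] = 4/5*5/6 + 1/5*1/6 = 7/10
d_1 = (s_1=3/10, s_2=7/10)
  d_2[s_1] = 3/10*1/6 + 7/10*5/6 = 19/30
  d_2[s_2] = 3/10*5/6 + 7/10*1/6 = 11/30
d_2 = (s_1=19/30, s_2=11/30)
  d_3[s_1] = 19/30*1/6 + 11/30*5/6 = 37/90
  d_3[s_2] = 19/30*5/6 + 11/30*1/6 = 53/90
d_3 = (s_1=37/90, s_2=53/90)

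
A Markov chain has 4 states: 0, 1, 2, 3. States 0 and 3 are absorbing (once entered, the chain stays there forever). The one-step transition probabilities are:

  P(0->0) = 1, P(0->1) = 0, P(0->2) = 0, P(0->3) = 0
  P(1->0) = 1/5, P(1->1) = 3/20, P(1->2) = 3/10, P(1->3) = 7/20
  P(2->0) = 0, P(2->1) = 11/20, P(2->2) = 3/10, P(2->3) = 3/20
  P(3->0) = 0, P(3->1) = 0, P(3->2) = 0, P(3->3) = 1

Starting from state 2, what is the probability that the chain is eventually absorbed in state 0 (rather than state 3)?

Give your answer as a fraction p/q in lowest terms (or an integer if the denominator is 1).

Answer: 11/43

Derivation:
Let a_i = P(absorbed in 0 | start in state i).
Boundary conditions: a_0 = 1, a_3 = 0.
For each transient state i, a_i = sum_j P(i->j) * a_j:
  a_1 = 1/5*a_0 + 3/20*a_1 + 3/10*a_2 + 7/20*a_3
  a_2 = 0*a_0 + 11/20*a_1 + 3/10*a_2 + 3/20*a_3

Substituting a_0 = 1 and a_3 = 0, rearrange to (I - Q) a = r where r[i] = P(i -> 0):
  [17/20, -3/10] . (a_1, a_2) = 1/5
  [-11/20, 7/10] . (a_1, a_2) = 0

Solving yields:
  a_1 = 14/43
  a_2 = 11/43

Starting state is 2, so the absorption probability is a_2 = 11/43.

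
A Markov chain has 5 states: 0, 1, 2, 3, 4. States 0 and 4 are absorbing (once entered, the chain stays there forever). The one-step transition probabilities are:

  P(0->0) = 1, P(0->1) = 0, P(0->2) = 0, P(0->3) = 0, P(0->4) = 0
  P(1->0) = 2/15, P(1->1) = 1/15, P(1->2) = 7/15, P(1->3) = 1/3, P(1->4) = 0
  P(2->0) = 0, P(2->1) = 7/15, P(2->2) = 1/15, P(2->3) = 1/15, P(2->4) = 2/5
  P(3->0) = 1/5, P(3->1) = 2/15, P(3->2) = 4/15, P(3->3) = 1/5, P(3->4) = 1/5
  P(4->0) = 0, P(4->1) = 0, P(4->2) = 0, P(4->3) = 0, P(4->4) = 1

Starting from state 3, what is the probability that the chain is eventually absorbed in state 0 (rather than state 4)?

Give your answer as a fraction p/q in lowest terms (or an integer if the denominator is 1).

Let a_i = P(absorbed in 0 | start in state i).
Boundary conditions: a_0 = 1, a_4 = 0.
For each transient state i, a_i = sum_j P(i->j) * a_j:
  a_1 = 2/15*a_0 + 1/15*a_1 + 7/15*a_2 + 1/3*a_3 + 0*a_4
  a_2 = 0*a_0 + 7/15*a_1 + 1/15*a_2 + 1/15*a_3 + 2/5*a_4
  a_3 = 1/5*a_0 + 2/15*a_1 + 4/15*a_2 + 1/5*a_3 + 1/5*a_4

Substituting a_0 = 1 and a_4 = 0, rearrange to (I - Q) a = r where r[i] = P(i -> 0):
  [14/15, -7/15, -1/3] . (a_1, a_2, a_3) = 2/15
  [-7/15, 14/15, -1/15] . (a_1, a_2, a_3) = 0
  [-2/15, -4/15, 4/5] . (a_1, a_2, a_3) = 1/5

Solving yields:
  a_1 = 559/1414
  a_2 = 319/1414
  a_3 = 79/202

Starting state is 3, so the absorption probability is a_3 = 79/202.

Answer: 79/202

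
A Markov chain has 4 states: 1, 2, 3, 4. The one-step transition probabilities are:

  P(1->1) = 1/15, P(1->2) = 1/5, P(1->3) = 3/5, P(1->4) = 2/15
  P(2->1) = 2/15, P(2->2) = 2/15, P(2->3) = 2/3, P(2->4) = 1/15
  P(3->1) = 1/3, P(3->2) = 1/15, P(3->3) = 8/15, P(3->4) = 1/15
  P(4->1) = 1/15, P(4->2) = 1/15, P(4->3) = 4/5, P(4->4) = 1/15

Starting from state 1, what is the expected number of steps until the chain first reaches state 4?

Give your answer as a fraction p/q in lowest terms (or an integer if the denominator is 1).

Let h_i = expected steps to first reach 4 from state i.
Boundary: h_4 = 0.
First-step equations for the other states:
  h_1 = 1 + 1/15*h_1 + 1/5*h_2 + 3/5*h_3 + 2/15*h_4
  h_2 = 1 + 2/15*h_1 + 2/15*h_2 + 2/3*h_3 + 1/15*h_4
  h_3 = 1 + 1/3*h_1 + 1/15*h_2 + 8/15*h_3 + 1/15*h_4

Substituting h_4 = 0 and rearranging gives the linear system (I - Q) h = 1:
  [14/15, -1/5, -3/5] . (h_1, h_2, h_3) = 1
  [-2/15, 13/15, -2/3] . (h_1, h_2, h_3) = 1
  [-1/3, -1/15, 7/15] . (h_1, h_2, h_3) = 1

Solving yields:
  h_1 = 1290/113
  h_2 = 1375/113
  h_3 = 1360/113

Starting state is 1, so the expected hitting time is h_1 = 1290/113.

Answer: 1290/113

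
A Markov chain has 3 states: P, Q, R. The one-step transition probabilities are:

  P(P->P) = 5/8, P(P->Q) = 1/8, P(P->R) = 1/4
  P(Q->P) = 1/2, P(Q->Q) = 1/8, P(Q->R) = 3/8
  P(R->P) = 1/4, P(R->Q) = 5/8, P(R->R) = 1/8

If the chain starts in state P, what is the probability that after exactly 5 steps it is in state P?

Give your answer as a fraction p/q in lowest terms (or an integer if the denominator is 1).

Computing P^5 by repeated multiplication:
P^1 =
  P: [5/8, 1/8, 1/4]
  Q: [1/2, 1/8, 3/8]
  R: [1/4, 5/8, 1/8]
P^2 =
  P: [33/64, 1/4, 15/64]
  Q: [15/32, 5/16, 7/32]
  R: [1/2, 3/16, 5/16]
P^3 =
  P: [259/512, 31/128, 129/512]
  Q: [129/256, 15/64, 67/256]
  R: [31/64, 9/32, 15/64]
P^4 =
  P: [2049/4096, 257/1024, 1019/4096]
  Q: [1019/2048, 131/512, 505/2048]
  R: [257/512, 31/128, 131/512]
P^5 =
  P: [16395/32768, 2043/8192, 8201/32768]
  Q: [8201/16384, 1017/4096, 4115/16384]
  R: [2043/4096, 259/1024, 1017/4096]

(P^5)[P -> P] = 16395/32768

Answer: 16395/32768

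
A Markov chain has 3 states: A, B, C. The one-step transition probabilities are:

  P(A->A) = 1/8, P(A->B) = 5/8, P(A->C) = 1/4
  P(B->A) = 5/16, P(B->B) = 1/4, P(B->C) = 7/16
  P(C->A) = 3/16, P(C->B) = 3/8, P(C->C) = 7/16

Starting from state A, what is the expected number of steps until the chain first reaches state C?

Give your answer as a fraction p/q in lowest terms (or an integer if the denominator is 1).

Answer: 176/59

Derivation:
Let h_i = expected steps to first reach C from state i.
Boundary: h_C = 0.
First-step equations for the other states:
  h_A = 1 + 1/8*h_A + 5/8*h_B + 1/4*h_C
  h_B = 1 + 5/16*h_A + 1/4*h_B + 7/16*h_C

Substituting h_C = 0 and rearranging gives the linear system (I - Q) h = 1:
  [7/8, -5/8] . (h_A, h_B) = 1
  [-5/16, 3/4] . (h_A, h_B) = 1

Solving yields:
  h_A = 176/59
  h_B = 152/59

Starting state is A, so the expected hitting time is h_A = 176/59.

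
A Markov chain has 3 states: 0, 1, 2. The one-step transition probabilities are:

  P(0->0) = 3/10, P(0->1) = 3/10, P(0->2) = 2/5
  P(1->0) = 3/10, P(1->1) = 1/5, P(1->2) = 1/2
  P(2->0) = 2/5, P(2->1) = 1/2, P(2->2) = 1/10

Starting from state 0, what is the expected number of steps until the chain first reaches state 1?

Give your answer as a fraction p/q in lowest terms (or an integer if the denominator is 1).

Answer: 130/47

Derivation:
Let h_i = expected steps to first reach 1 from state i.
Boundary: h_1 = 0.
First-step equations for the other states:
  h_0 = 1 + 3/10*h_0 + 3/10*h_1 + 2/5*h_2
  h_2 = 1 + 2/5*h_0 + 1/2*h_1 + 1/10*h_2

Substituting h_1 = 0 and rearranging gives the linear system (I - Q) h = 1:
  [7/10, -2/5] . (h_0, h_2) = 1
  [-2/5, 9/10] . (h_0, h_2) = 1

Solving yields:
  h_0 = 130/47
  h_2 = 110/47

Starting state is 0, so the expected hitting time is h_0 = 130/47.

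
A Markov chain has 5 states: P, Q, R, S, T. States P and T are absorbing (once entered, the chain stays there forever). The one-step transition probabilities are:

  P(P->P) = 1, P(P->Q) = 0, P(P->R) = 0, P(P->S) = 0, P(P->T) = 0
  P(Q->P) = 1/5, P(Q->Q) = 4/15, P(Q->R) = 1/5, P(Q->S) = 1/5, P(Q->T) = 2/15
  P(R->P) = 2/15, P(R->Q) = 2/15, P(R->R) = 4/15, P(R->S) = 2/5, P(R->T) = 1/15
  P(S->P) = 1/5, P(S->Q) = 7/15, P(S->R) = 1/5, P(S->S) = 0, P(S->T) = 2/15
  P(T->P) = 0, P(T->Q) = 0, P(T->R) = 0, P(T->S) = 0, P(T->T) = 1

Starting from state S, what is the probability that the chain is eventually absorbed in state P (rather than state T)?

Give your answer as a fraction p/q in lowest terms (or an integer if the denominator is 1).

Let a_i = P(absorbed in P | start in state i).
Boundary conditions: a_P = 1, a_T = 0.
For each transient state i, a_i = sum_j P(i->j) * a_j:
  a_Q = 1/5*a_P + 4/15*a_Q + 1/5*a_R + 1/5*a_S + 2/15*a_T
  a_R = 2/15*a_P + 2/15*a_Q + 4/15*a_R + 2/5*a_S + 1/15*a_T
  a_S = 1/5*a_P + 7/15*a_Q + 1/5*a_R + 0*a_S + 2/15*a_T

Substituting a_P = 1 and a_T = 0, rearrange to (I - Q) a = r where r[i] = P(i -> P):
  [11/15, -1/5, -1/5] . (a_Q, a_R, a_S) = 1/5
  [-2/15, 11/15, -2/5] . (a_Q, a_R, a_S) = 2/15
  [-7/15, -1/5, 1] . (a_Q, a_R, a_S) = 1/5

Solving yields:
  a_Q = 39/64
  a_R = 5/8
  a_S = 39/64

Starting state is S, so the absorption probability is a_S = 39/64.

Answer: 39/64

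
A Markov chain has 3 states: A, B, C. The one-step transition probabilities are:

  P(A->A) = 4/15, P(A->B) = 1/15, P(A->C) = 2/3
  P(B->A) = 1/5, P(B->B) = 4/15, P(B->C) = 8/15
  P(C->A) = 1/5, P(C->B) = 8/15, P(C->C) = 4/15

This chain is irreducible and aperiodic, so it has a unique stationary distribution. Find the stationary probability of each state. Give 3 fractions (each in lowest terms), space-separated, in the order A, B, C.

The stationary distribution satisfies pi = pi * P, i.e.:
  pi_A = 4/15*pi_A + 1/5*pi_B + 1/5*pi_C
  pi_B = 1/15*pi_A + 4/15*pi_B + 8/15*pi_C
  pi_C = 2/3*pi_A + 8/15*pi_B + 4/15*pi_C
with normalization: pi_A + pi_B + pi_C = 1.

Using the first 2 balance equations plus normalization, the linear system A*pi = b is:
  [-11/15, 1/5, 1/5] . pi = 0
  [1/15, -11/15, 8/15] . pi = 0
  [1, 1, 1] . pi = 1

Solving yields:
  pi_A = 3/14
  pi_B = 13/38
  pi_C = 59/133

Verification (pi * P):
  3/14*4/15 + 13/38*1/5 + 59/133*1/5 = 3/14 = pi_A  (ok)
  3/14*1/15 + 13/38*4/15 + 59/133*8/15 = 13/38 = pi_B  (ok)
  3/14*2/3 + 13/38*8/15 + 59/133*4/15 = 59/133 = pi_C  (ok)

Answer: 3/14 13/38 59/133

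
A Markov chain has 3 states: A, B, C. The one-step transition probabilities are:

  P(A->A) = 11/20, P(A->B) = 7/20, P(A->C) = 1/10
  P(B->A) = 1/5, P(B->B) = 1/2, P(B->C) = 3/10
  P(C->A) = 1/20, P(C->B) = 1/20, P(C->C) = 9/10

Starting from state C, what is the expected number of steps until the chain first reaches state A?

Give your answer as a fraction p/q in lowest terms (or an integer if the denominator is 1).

Let h_i = expected steps to first reach A from state i.
Boundary: h_A = 0.
First-step equations for the other states:
  h_B = 1 + 1/5*h_A + 1/2*h_B + 3/10*h_C
  h_C = 1 + 1/20*h_A + 1/20*h_B + 9/10*h_C

Substituting h_A = 0 and rearranging gives the linear system (I - Q) h = 1:
  [1/2, -3/10] . (h_B, h_C) = 1
  [-1/20, 1/10] . (h_B, h_C) = 1

Solving yields:
  h_B = 80/7
  h_C = 110/7

Starting state is C, so the expected hitting time is h_C = 110/7.

Answer: 110/7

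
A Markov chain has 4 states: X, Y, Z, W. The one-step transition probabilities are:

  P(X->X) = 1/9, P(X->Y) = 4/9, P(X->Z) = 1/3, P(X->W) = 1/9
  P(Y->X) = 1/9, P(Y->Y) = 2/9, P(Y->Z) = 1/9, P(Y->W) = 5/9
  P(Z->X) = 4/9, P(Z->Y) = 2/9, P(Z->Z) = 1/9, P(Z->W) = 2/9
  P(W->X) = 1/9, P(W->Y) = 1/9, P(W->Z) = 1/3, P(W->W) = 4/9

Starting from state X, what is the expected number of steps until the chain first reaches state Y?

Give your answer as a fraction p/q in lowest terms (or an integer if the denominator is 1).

Let h_i = expected steps to first reach Y from state i.
Boundary: h_Y = 0.
First-step equations for the other states:
  h_X = 1 + 1/9*h_X + 4/9*h_Y + 1/3*h_Z + 1/9*h_W
  h_Z = 1 + 4/9*h_X + 2/9*h_Y + 1/9*h_Z + 2/9*h_W
  h_W = 1 + 1/9*h_X + 1/9*h_Y + 1/3*h_Z + 4/9*h_W

Substituting h_Y = 0 and rearranging gives the linear system (I - Q) h = 1:
  [8/9, -1/3, -1/9] . (h_X, h_Z, h_W) = 1
  [-4/9, 8/9, -2/9] . (h_X, h_Z, h_W) = 1
  [-1/9, -1/3, 5/9] . (h_X, h_Z, h_W) = 1

Solving yields:
  h_X = 99/31
  h_Z = 243/62
  h_W = 297/62

Starting state is X, so the expected hitting time is h_X = 99/31.

Answer: 99/31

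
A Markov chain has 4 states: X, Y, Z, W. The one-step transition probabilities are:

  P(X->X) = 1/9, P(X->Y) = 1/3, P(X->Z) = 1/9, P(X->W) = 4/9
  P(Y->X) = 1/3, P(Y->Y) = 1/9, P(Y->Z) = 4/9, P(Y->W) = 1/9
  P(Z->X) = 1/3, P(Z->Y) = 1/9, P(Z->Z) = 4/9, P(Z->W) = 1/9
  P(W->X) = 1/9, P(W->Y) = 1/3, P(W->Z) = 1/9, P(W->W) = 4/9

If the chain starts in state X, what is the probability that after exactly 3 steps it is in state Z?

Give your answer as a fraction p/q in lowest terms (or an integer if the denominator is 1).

Computing P^3 by repeated multiplication:
P^1 =
  X: [1/9, 1/3, 1/9, 4/9]
  Y: [1/3, 1/9, 4/9, 1/9]
  Z: [1/3, 1/9, 4/9, 1/9]
  W: [1/9, 1/3, 1/9, 4/9]
P^2 =
  X: [17/81, 19/81, 7/27, 8/27]
  Y: [19/81, 17/81, 8/27, 7/27]
  Z: [19/81, 17/81, 8/27, 7/27]
  W: [17/81, 19/81, 7/27, 8/27]
P^3 =
  X: [161/729, 163/729, 67/243, 68/243]
  Y: [163/729, 161/729, 68/243, 67/243]
  Z: [163/729, 161/729, 68/243, 67/243]
  W: [161/729, 163/729, 67/243, 68/243]

(P^3)[X -> Z] = 67/243

Answer: 67/243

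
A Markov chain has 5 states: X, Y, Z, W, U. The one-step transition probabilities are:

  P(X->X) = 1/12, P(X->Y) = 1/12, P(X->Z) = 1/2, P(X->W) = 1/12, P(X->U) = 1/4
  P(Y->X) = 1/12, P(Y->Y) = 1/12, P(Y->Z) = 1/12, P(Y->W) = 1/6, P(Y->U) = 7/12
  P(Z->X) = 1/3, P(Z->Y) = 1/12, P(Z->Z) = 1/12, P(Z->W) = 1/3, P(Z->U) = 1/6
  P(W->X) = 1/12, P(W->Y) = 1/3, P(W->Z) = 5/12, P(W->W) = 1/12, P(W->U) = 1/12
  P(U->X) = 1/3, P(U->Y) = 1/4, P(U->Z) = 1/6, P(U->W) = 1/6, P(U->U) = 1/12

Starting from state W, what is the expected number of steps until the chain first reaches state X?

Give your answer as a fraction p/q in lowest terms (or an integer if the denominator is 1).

Answer: 33828/6437

Derivation:
Let h_i = expected steps to first reach X from state i.
Boundary: h_X = 0.
First-step equations for the other states:
  h_Y = 1 + 1/12*h_X + 1/12*h_Y + 1/12*h_Z + 1/6*h_W + 7/12*h_U
  h_Z = 1 + 1/3*h_X + 1/12*h_Y + 1/12*h_Z + 1/3*h_W + 1/6*h_U
  h_W = 1 + 1/12*h_X + 1/3*h_Y + 5/12*h_Z + 1/12*h_W + 1/12*h_U
  h_U = 1 + 1/3*h_X + 1/4*h_Y + 1/6*h_Z + 1/6*h_W + 1/12*h_U

Substituting h_X = 0 and rearranging gives the linear system (I - Q) h = 1:
  [11/12, -1/12, -1/6, -7/12] . (h_Y, h_Z, h_W, h_U) = 1
  [-1/12, 11/12, -1/3, -1/6] . (h_Y, h_Z, h_W, h_U) = 1
  [-1/3, -5/12, 11/12, -1/12] . (h_Y, h_Z, h_W, h_U) = 1
  [-1/4, -1/6, -1/6, 11/12] . (h_Y, h_Z, h_W, h_U) = 1

Solving yields:
  h_Y = 32892/6437
  h_Z = 27240/6437
  h_W = 33828/6437
  h_U = 27096/6437

Starting state is W, so the expected hitting time is h_W = 33828/6437.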